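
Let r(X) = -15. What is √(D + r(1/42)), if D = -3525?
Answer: 2*I*√885 ≈ 59.498*I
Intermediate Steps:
√(D + r(1/42)) = √(-3525 - 15) = √(-3540) = 2*I*√885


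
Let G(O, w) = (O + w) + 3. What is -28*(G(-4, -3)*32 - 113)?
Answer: 6748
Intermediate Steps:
G(O, w) = 3 + O + w
-28*(G(-4, -3)*32 - 113) = -28*((3 - 4 - 3)*32 - 113) = -28*(-4*32 - 113) = -28*(-128 - 113) = -28*(-241) = 6748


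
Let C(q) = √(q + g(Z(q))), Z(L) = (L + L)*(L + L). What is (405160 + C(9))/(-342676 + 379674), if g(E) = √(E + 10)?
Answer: 202580/18499 + √(9 + √334)/36998 ≈ 10.951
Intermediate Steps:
Z(L) = 4*L² (Z(L) = (2*L)*(2*L) = 4*L²)
g(E) = √(10 + E)
C(q) = √(q + √(10 + 4*q²))
(405160 + C(9))/(-342676 + 379674) = (405160 + √(9 + √2*√(5 + 2*9²)))/(-342676 + 379674) = (405160 + √(9 + √2*√(5 + 2*81)))/36998 = (405160 + √(9 + √2*√(5 + 162)))*(1/36998) = (405160 + √(9 + √2*√167))*(1/36998) = (405160 + √(9 + √334))*(1/36998) = 202580/18499 + √(9 + √334)/36998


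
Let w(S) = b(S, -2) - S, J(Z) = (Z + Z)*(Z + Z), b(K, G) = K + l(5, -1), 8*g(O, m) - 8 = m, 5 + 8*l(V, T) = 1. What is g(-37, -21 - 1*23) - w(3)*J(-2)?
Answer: 7/2 ≈ 3.5000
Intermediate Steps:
l(V, T) = -½ (l(V, T) = -5/8 + (⅛)*1 = -5/8 + ⅛ = -½)
g(O, m) = 1 + m/8
b(K, G) = -½ + K (b(K, G) = K - ½ = -½ + K)
J(Z) = 4*Z² (J(Z) = (2*Z)*(2*Z) = 4*Z²)
w(S) = -½ (w(S) = (-½ + S) - S = -½)
g(-37, -21 - 1*23) - w(3)*J(-2) = (1 + (-21 - 1*23)/8) - (-1)*4*(-2)²/2 = (1 + (-21 - 23)/8) - (-1)*4*4/2 = (1 + (⅛)*(-44)) - (-1)*16/2 = (1 - 11/2) - 1*(-8) = -9/2 + 8 = 7/2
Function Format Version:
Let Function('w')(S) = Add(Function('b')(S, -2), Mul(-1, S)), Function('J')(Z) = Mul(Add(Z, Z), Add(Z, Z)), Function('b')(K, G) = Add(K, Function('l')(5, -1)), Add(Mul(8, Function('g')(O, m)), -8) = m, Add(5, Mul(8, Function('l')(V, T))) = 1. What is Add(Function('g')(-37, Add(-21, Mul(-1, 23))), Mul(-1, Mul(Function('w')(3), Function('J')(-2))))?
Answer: Rational(7, 2) ≈ 3.5000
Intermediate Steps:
Function('l')(V, T) = Rational(-1, 2) (Function('l')(V, T) = Add(Rational(-5, 8), Mul(Rational(1, 8), 1)) = Add(Rational(-5, 8), Rational(1, 8)) = Rational(-1, 2))
Function('g')(O, m) = Add(1, Mul(Rational(1, 8), m))
Function('b')(K, G) = Add(Rational(-1, 2), K) (Function('b')(K, G) = Add(K, Rational(-1, 2)) = Add(Rational(-1, 2), K))
Function('J')(Z) = Mul(4, Pow(Z, 2)) (Function('J')(Z) = Mul(Mul(2, Z), Mul(2, Z)) = Mul(4, Pow(Z, 2)))
Function('w')(S) = Rational(-1, 2) (Function('w')(S) = Add(Add(Rational(-1, 2), S), Mul(-1, S)) = Rational(-1, 2))
Add(Function('g')(-37, Add(-21, Mul(-1, 23))), Mul(-1, Mul(Function('w')(3), Function('J')(-2)))) = Add(Add(1, Mul(Rational(1, 8), Add(-21, Mul(-1, 23)))), Mul(-1, Mul(Rational(-1, 2), Mul(4, Pow(-2, 2))))) = Add(Add(1, Mul(Rational(1, 8), Add(-21, -23))), Mul(-1, Mul(Rational(-1, 2), Mul(4, 4)))) = Add(Add(1, Mul(Rational(1, 8), -44)), Mul(-1, Mul(Rational(-1, 2), 16))) = Add(Add(1, Rational(-11, 2)), Mul(-1, -8)) = Add(Rational(-9, 2), 8) = Rational(7, 2)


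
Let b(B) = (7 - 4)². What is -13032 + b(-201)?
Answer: -13023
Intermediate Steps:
b(B) = 9 (b(B) = 3² = 9)
-13032 + b(-201) = -13032 + 9 = -13023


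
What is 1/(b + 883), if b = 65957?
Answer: 1/66840 ≈ 1.4961e-5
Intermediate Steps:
1/(b + 883) = 1/(65957 + 883) = 1/66840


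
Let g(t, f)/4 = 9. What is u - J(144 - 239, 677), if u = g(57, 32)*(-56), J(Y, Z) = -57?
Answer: -1959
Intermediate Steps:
g(t, f) = 36 (g(t, f) = 4*9 = 36)
u = -2016 (u = 36*(-56) = -2016)
u - J(144 - 239, 677) = -2016 - 1*(-57) = -2016 + 57 = -1959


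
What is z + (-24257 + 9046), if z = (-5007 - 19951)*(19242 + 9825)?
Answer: -725469397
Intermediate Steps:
z = -725454186 (z = -24958*29067 = -725454186)
z + (-24257 + 9046) = -725454186 + (-24257 + 9046) = -725454186 - 15211 = -725469397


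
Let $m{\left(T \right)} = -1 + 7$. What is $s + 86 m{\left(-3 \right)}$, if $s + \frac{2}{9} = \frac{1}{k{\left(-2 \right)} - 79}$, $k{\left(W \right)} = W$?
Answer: $\frac{41777}{81} \approx 515.77$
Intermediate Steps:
$m{\left(T \right)} = 6$
$s = - \frac{19}{81}$ ($s = - \frac{2}{9} + \frac{1}{-2 - 79} = - \frac{2}{9} + \frac{1}{-81} = - \frac{2}{9} - \frac{1}{81} = - \frac{19}{81} \approx -0.23457$)
$s + 86 m{\left(-3 \right)} = - \frac{19}{81} + 86 \cdot 6 = - \frac{19}{81} + 516 = \frac{41777}{81}$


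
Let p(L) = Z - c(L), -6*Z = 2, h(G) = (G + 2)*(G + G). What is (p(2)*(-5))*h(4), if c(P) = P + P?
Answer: 1040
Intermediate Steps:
c(P) = 2*P
h(G) = 2*G*(2 + G) (h(G) = (2 + G)*(2*G) = 2*G*(2 + G))
Z = -⅓ (Z = -⅙*2 = -⅓ ≈ -0.33333)
p(L) = -⅓ - 2*L
(p(2)*(-5))*h(4) = ((-⅓ - 2*2)*(-5))*(2*4*(2 + 4)) = ((-⅓ - 4)*(-5))*(2*4*6) = -13/3*(-5)*48 = (65/3)*48 = 1040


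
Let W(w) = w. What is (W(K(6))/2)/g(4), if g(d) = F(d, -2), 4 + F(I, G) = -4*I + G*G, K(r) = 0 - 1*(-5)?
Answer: -5/32 ≈ -0.15625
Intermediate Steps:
K(r) = 5 (K(r) = 0 + 5 = 5)
F(I, G) = -4 + G² - 4*I (F(I, G) = -4 + (-4*I + G*G) = -4 + (-4*I + G²) = -4 + (G² - 4*I) = -4 + G² - 4*I)
g(d) = -4*d (g(d) = -4 + (-2)² - 4*d = -4 + 4 - 4*d = -4*d)
(W(K(6))/2)/g(4) = (5/2)/((-4*4)) = (5*(½))/(-16) = -1/16*5/2 = -5/32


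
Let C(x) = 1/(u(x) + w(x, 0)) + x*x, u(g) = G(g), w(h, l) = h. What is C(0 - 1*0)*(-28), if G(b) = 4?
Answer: -7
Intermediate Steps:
u(g) = 4
C(x) = x**2 + 1/(4 + x) (C(x) = 1/(4 + x) + x*x = 1/(4 + x) + x**2 = x**2 + 1/(4 + x))
C(0 - 1*0)*(-28) = ((1 + (0 - 1*0)**3 + 4*(0 - 1*0)**2)/(4 + (0 - 1*0)))*(-28) = ((1 + (0 + 0)**3 + 4*(0 + 0)**2)/(4 + (0 + 0)))*(-28) = ((1 + 0**3 + 4*0**2)/(4 + 0))*(-28) = ((1 + 0 + 4*0)/4)*(-28) = ((1 + 0 + 0)/4)*(-28) = ((1/4)*1)*(-28) = (1/4)*(-28) = -7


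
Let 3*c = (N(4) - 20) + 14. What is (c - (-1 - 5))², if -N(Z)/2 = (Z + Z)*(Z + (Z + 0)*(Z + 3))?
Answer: 250000/9 ≈ 27778.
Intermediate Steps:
N(Z) = -4*Z*(Z + Z*(3 + Z)) (N(Z) = -2*(Z + Z)*(Z + (Z + 0)*(Z + 3)) = -2*2*Z*(Z + Z*(3 + Z)) = -4*Z*(Z + Z*(3 + Z)))
c = -518/3 (c = ((4*4²*(-4 - 1*4) - 20) + 14)/3 = ((4*16*(-4 - 4) - 20) + 14)/3 = ((4*16*(-8) - 20) + 14)/3 = ((-512 - 20) + 14)/3 = (-532 + 14)/3 = (⅓)*(-518) = -518/3 ≈ -172.67)
(c - (-1 - 5))² = (-518/3 - (-1 - 5))² = (-518/3 - 1*(-6))² = (-518/3 + 6)² = (-500/3)² = 250000/9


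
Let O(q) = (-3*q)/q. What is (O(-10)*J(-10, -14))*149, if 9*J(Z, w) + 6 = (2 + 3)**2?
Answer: -2831/3 ≈ -943.67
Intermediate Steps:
J(Z, w) = 19/9 (J(Z, w) = -2/3 + (2 + 3)**2/9 = -2/3 + (1/9)*5**2 = -2/3 + (1/9)*25 = -2/3 + 25/9 = 19/9)
O(q) = -3
(O(-10)*J(-10, -14))*149 = -3*19/9*149 = -19/3*149 = -2831/3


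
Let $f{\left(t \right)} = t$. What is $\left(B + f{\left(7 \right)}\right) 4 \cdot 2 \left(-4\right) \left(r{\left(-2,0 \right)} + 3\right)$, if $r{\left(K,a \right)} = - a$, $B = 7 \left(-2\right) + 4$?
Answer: $288$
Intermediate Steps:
$B = -10$ ($B = -14 + 4 = -10$)
$\left(B + f{\left(7 \right)}\right) 4 \cdot 2 \left(-4\right) \left(r{\left(-2,0 \right)} + 3\right) = \left(-10 + 7\right) 4 \cdot 2 \left(-4\right) \left(\left(-1\right) 0 + 3\right) = - 3 \cdot 8 \left(-4\right) \left(0 + 3\right) = - 3 \left(\left(-32\right) 3\right) = \left(-3\right) \left(-96\right) = 288$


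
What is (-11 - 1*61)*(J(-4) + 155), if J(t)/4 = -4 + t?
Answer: -8856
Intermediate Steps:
J(t) = -16 + 4*t (J(t) = 4*(-4 + t) = -16 + 4*t)
(-11 - 1*61)*(J(-4) + 155) = (-11 - 1*61)*((-16 + 4*(-4)) + 155) = (-11 - 61)*((-16 - 16) + 155) = -72*(-32 + 155) = -72*123 = -8856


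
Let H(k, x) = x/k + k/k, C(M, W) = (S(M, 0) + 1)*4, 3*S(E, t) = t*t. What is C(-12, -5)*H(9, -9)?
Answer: 0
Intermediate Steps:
S(E, t) = t**2/3 (S(E, t) = (t*t)/3 = t**2/3)
C(M, W) = 4 (C(M, W) = ((1/3)*0**2 + 1)*4 = ((1/3)*0 + 1)*4 = (0 + 1)*4 = 1*4 = 4)
H(k, x) = 1 + x/k (H(k, x) = x/k + 1 = 1 + x/k)
C(-12, -5)*H(9, -9) = 4*((9 - 9)/9) = 4*((1/9)*0) = 4*0 = 0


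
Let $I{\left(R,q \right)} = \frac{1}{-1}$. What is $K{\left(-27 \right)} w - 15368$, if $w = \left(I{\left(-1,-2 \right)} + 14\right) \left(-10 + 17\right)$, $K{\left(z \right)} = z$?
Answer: $-17825$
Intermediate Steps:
$I{\left(R,q \right)} = -1$
$w = 91$ ($w = \left(-1 + 14\right) \left(-10 + 17\right) = 13 \cdot 7 = 91$)
$K{\left(-27 \right)} w - 15368 = \left(-27\right) 91 - 15368 = -2457 - 15368 = -17825$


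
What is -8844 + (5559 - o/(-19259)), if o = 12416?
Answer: -63253399/19259 ≈ -3284.4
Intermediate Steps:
-8844 + (5559 - o/(-19259)) = -8844 + (5559 - 12416/(-19259)) = -8844 + (5559 - 12416*(-1)/19259) = -8844 + (5559 - 1*(-12416/19259)) = -8844 + (5559 + 12416/19259) = -8844 + 107073197/19259 = -63253399/19259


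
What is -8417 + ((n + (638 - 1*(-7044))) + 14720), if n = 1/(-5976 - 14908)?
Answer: 292062739/20884 ≈ 13985.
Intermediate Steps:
n = -1/20884 (n = 1/(-20884) = -1/20884 ≈ -4.7884e-5)
-8417 + ((n + (638 - 1*(-7044))) + 14720) = -8417 + ((-1/20884 + (638 - 1*(-7044))) + 14720) = -8417 + ((-1/20884 + (638 + 7044)) + 14720) = -8417 + ((-1/20884 + 7682) + 14720) = -8417 + (160430887/20884 + 14720) = -8417 + 467843367/20884 = 292062739/20884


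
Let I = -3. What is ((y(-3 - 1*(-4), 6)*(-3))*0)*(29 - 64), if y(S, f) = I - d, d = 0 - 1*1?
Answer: 0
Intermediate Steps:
d = -1 (d = 0 - 1 = -1)
y(S, f) = -2 (y(S, f) = -3 - 1*(-1) = -3 + 1 = -2)
((y(-3 - 1*(-4), 6)*(-3))*0)*(29 - 64) = (-2*(-3)*0)*(29 - 64) = (6*0)*(-35) = 0*(-35) = 0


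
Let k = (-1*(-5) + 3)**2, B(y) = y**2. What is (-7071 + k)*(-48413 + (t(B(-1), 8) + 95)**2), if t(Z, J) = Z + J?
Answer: 263442179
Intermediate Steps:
t(Z, J) = J + Z
k = 64 (k = (5 + 3)**2 = 8**2 = 64)
(-7071 + k)*(-48413 + (t(B(-1), 8) + 95)**2) = (-7071 + 64)*(-48413 + ((8 + (-1)**2) + 95)**2) = -7007*(-48413 + ((8 + 1) + 95)**2) = -7007*(-48413 + (9 + 95)**2) = -7007*(-48413 + 104**2) = -7007*(-48413 + 10816) = -7007*(-37597) = 263442179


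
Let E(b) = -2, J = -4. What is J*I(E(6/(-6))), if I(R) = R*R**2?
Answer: 32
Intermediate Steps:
I(R) = R**3
J*I(E(6/(-6))) = -4*(-2)**3 = -4*(-8) = 32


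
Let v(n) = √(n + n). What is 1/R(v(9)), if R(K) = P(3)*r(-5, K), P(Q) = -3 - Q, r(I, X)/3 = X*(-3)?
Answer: √2/324 ≈ 0.0043649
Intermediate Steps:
r(I, X) = -9*X (r(I, X) = 3*(X*(-3)) = 3*(-3*X) = -9*X)
v(n) = √2*√n (v(n) = √(2*n) = √2*√n)
R(K) = 54*K (R(K) = (-3 - 1*3)*(-9*K) = (-3 - 3)*(-9*K) = -(-54)*K = 54*K)
1/R(v(9)) = 1/(54*(√2*√9)) = 1/(54*(√2*3)) = 1/(54*(3*√2)) = 1/(162*√2) = √2/324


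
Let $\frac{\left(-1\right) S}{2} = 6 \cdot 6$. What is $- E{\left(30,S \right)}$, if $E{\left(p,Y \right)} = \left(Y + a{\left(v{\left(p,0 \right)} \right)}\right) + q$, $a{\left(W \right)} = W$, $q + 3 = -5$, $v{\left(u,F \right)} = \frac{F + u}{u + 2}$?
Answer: $\frac{1265}{16} \approx 79.063$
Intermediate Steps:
$S = -72$ ($S = - 2 \cdot 6 \cdot 6 = \left(-2\right) 36 = -72$)
$v{\left(u,F \right)} = \frac{F + u}{2 + u}$
$q = -8$ ($q = -3 - 5 = -8$)
$E{\left(p,Y \right)} = -8 + Y + \frac{p}{2 + p}$ ($E{\left(p,Y \right)} = \left(Y + \frac{0 + p}{2 + p}\right) - 8 = \left(Y + \frac{p}{2 + p}\right) - 8 = -8 + Y + \frac{p}{2 + p}$)
$- E{\left(30,S \right)} = - \frac{30 + \left(-8 - 72\right) \left(2 + 30\right)}{2 + 30} = - \frac{30 - 2560}{32} = - \frac{-2530}{32} = \left(-1\right) \left(- \frac{1265}{16}\right) = \frac{1265}{16}$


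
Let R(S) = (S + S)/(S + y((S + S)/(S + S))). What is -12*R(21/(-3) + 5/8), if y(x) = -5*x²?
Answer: -1224/91 ≈ -13.451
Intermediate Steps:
R(S) = 2*S/(-5 + S) (R(S) = (S + S)/(S - 5*((S + S)/(S + S))²) = (2*S)/(S - 5*((2*S)/((2*S)))²) = (2*S)/(S - 5*((2*S)*(1/(2*S)))²) = (2*S)/(S - 5*1²) = (2*S)/(S - 5*1) = (2*S)/(S - 5) = (2*S)/(-5 + S) = 2*S/(-5 + S))
-12*R(21/(-3) + 5/8) = -24*(21/(-3) + 5/8)/(-5 + (21/(-3) + 5/8)) = -24*(21*(-⅓) + 5*(⅛))/(-5 + (21*(-⅓) + 5*(⅛))) = -24*(-7 + 5/8)/(-5 + (-7 + 5/8)) = -24*(-51)/(8*(-5 - 51/8)) = -24*(-51)/(8*(-91/8)) = -24*(-51)*(-8)/(8*91) = -12*102/91 = -1224/91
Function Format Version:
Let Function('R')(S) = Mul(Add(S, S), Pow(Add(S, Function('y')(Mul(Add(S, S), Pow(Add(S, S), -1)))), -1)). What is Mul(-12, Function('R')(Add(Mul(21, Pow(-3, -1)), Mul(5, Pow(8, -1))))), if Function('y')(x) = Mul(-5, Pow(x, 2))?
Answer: Rational(-1224, 91) ≈ -13.451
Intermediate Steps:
Function('R')(S) = Mul(2, S, Pow(Add(-5, S), -1)) (Function('R')(S) = Mul(Add(S, S), Pow(Add(S, Mul(-5, Pow(Mul(Add(S, S), Pow(Add(S, S), -1)), 2))), -1)) = Mul(Mul(2, S), Pow(Add(S, Mul(-5, Pow(Mul(Mul(2, S), Pow(Mul(2, S), -1)), 2))), -1)) = Mul(Mul(2, S), Pow(Add(S, Mul(-5, Pow(Mul(Mul(2, S), Mul(Rational(1, 2), Pow(S, -1))), 2))), -1)) = Mul(Mul(2, S), Pow(Add(S, Mul(-5, Pow(1, 2))), -1)) = Mul(Mul(2, S), Pow(Add(S, Mul(-5, 1)), -1)) = Mul(Mul(2, S), Pow(Add(S, -5), -1)) = Mul(Mul(2, S), Pow(Add(-5, S), -1)) = Mul(2, S, Pow(Add(-5, S), -1)))
Mul(-12, Function('R')(Add(Mul(21, Pow(-3, -1)), Mul(5, Pow(8, -1))))) = Mul(-12, Mul(2, Add(Mul(21, Pow(-3, -1)), Mul(5, Pow(8, -1))), Pow(Add(-5, Add(Mul(21, Pow(-3, -1)), Mul(5, Pow(8, -1)))), -1))) = Mul(-12, Mul(2, Add(Mul(21, Rational(-1, 3)), Mul(5, Rational(1, 8))), Pow(Add(-5, Add(Mul(21, Rational(-1, 3)), Mul(5, Rational(1, 8)))), -1))) = Mul(-12, Mul(2, Add(-7, Rational(5, 8)), Pow(Add(-5, Add(-7, Rational(5, 8))), -1))) = Mul(-12, Mul(2, Rational(-51, 8), Pow(Add(-5, Rational(-51, 8)), -1))) = Mul(-12, Mul(2, Rational(-51, 8), Pow(Rational(-91, 8), -1))) = Mul(-12, Mul(2, Rational(-51, 8), Rational(-8, 91))) = Mul(-12, Rational(102, 91)) = Rational(-1224, 91)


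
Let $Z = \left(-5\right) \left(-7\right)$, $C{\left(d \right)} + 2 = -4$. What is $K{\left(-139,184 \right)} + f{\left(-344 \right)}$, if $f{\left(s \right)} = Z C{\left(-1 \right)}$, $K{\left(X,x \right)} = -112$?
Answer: $-322$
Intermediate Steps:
$C{\left(d \right)} = -6$ ($C{\left(d \right)} = -2 - 4 = -6$)
$Z = 35$
$f{\left(s \right)} = -210$ ($f{\left(s \right)} = 35 \left(-6\right) = -210$)
$K{\left(-139,184 \right)} + f{\left(-344 \right)} = -112 - 210 = -322$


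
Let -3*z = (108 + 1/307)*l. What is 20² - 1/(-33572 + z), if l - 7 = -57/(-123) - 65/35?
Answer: 3570934527127/8927335657 ≈ 400.00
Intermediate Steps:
l = 1609/287 (l = 7 + (-57/(-123) - 65/35) = 7 + (-57*(-1/123) - 65*1/35) = 7 + (19/41 - 13/7) = 7 - 400/287 = 1609/287 ≈ 5.6063)
z = -53349613/264327 (z = -(108 + 1/307)*1609/(3*287) = -33157*1609/(921*287) = -⅓*53349613/88109 = -53349613/264327 ≈ -201.83)
20² - 1/(-33572 + z) = 20² - 1/(-33572 - 53349613/264327) = 400 - 1/(-8927335657/264327) = 400 - 1*(-264327/8927335657) = 400 + 264327/8927335657 = 3570934527127/8927335657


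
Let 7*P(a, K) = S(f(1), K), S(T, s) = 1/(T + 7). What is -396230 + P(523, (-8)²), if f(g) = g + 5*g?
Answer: -36056929/91 ≈ -3.9623e+5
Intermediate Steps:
f(g) = 6*g
S(T, s) = 1/(7 + T)
P(a, K) = 1/91 (P(a, K) = 1/(7*(7 + 6*1)) = 1/(7*(7 + 6)) = (⅐)/13 = (⅐)*(1/13) = 1/91)
-396230 + P(523, (-8)²) = -396230 + 1/91 = -36056929/91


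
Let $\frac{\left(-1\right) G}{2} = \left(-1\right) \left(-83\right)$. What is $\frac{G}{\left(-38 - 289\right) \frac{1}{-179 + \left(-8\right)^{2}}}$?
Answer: $- \frac{19090}{327} \approx -58.379$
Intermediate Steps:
$G = -166$ ($G = - 2 \left(\left(-1\right) \left(-83\right)\right) = \left(-2\right) 83 = -166$)
$\frac{G}{\left(-38 - 289\right) \frac{1}{-179 + \left(-8\right)^{2}}} = - \frac{166}{\left(-38 - 289\right) \frac{1}{-179 + \left(-8\right)^{2}}} = - \frac{166}{\left(-327\right) \frac{1}{-179 + 64}} = - \frac{166}{\left(-327\right) \frac{1}{-115}} = - \frac{166}{\left(-327\right) \left(- \frac{1}{115}\right)} = - \frac{166}{\frac{327}{115}} = \left(-166\right) \frac{115}{327} = - \frac{19090}{327}$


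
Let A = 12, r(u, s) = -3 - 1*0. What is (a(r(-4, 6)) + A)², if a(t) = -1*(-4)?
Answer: 256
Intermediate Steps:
r(u, s) = -3 (r(u, s) = -3 + 0 = -3)
a(t) = 4
(a(r(-4, 6)) + A)² = (4 + 12)² = 16² = 256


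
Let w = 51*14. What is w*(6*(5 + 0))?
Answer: 21420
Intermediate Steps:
w = 714
w*(6*(5 + 0)) = 714*(6*(5 + 0)) = 714*(6*5) = 714*30 = 21420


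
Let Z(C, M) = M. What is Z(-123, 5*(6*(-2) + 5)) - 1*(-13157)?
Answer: 13122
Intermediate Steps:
Z(-123, 5*(6*(-2) + 5)) - 1*(-13157) = 5*(6*(-2) + 5) - 1*(-13157) = 5*(-12 + 5) + 13157 = 5*(-7) + 13157 = -35 + 13157 = 13122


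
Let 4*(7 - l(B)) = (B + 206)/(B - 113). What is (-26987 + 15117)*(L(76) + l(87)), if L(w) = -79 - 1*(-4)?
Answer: 40233365/52 ≈ 7.7372e+5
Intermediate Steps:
l(B) = 7 - (206 + B)/(4*(-113 + B)) (l(B) = 7 - (B + 206)/(4*(B - 113)) = 7 - (206 + B)/(4*(-113 + B)))
L(w) = -75 (L(w) = -79 + 4 = -75)
(-26987 + 15117)*(L(76) + l(87)) = (-26987 + 15117)*(-75 + (-3370 + 27*87)/(4*(-113 + 87))) = -11870*(-75 + (¼)*(-3370 + 2349)/(-26)) = -11870*(-75 + (¼)*(-1/26)*(-1021)) = -11870*(-75 + 1021/104) = -11870*(-6779/104) = 40233365/52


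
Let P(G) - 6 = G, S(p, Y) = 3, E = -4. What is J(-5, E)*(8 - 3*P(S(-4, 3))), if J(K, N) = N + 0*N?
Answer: 76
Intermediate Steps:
P(G) = 6 + G
J(K, N) = N (J(K, N) = N + 0 = N)
J(-5, E)*(8 - 3*P(S(-4, 3))) = -4*(8 - 3*(6 + 3)) = -4*(8 - 3*9) = -4*(8 - 27) = -4*(-19) = 76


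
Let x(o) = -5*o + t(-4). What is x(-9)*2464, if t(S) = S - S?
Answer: 110880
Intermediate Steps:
t(S) = 0
x(o) = -5*o (x(o) = -5*o + 0 = -5*o)
x(-9)*2464 = -5*(-9)*2464 = 45*2464 = 110880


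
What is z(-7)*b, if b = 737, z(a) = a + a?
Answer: -10318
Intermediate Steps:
z(a) = 2*a
z(-7)*b = (2*(-7))*737 = -14*737 = -10318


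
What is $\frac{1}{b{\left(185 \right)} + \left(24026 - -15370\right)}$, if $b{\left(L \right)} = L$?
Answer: $\frac{1}{39581} \approx 2.5265 \cdot 10^{-5}$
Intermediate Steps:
$\frac{1}{b{\left(185 \right)} + \left(24026 - -15370\right)} = \frac{1}{185 + \left(24026 - -15370\right)} = \frac{1}{185 + \left(24026 + 15370\right)} = \frac{1}{185 + 39396} = \frac{1}{39581}$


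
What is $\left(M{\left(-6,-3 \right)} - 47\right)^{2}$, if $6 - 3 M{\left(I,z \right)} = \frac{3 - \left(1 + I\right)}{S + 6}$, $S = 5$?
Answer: $\frac{2229049}{1089} \approx 2046.9$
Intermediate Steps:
$M{\left(I,z \right)} = \frac{64}{33} + \frac{I}{33}$ ($M{\left(I,z \right)} = 2 - \frac{\left(3 - \left(1 + I\right)\right) \frac{1}{5 + 6}}{3} = 2 - \frac{\left(2 - I\right) \frac{1}{11}}{3} = 2 - \frac{\frac{2}{11} - \frac{I}{11}}{3} = 2 + \left(- \frac{2}{33} + \frac{I}{33}\right) = \frac{64}{33} + \frac{I}{33}$)
$\left(M{\left(-6,-3 \right)} - 47\right)^{2} = \left(\left(\frac{64}{33} + \frac{1}{33} \left(-6\right)\right) - 47\right)^{2} = \left(\left(\frac{64}{33} - \frac{2}{11}\right) - 47\right)^{2} = \left(\frac{58}{33} - 47\right)^{2} = \left(- \frac{1493}{33}\right)^{2} = \frac{2229049}{1089}$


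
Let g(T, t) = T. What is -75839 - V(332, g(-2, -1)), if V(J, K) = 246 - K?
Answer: -76087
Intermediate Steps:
-75839 - V(332, g(-2, -1)) = -75839 - (246 - 1*(-2)) = -75839 - (246 + 2) = -75839 - 1*248 = -75839 - 248 = -76087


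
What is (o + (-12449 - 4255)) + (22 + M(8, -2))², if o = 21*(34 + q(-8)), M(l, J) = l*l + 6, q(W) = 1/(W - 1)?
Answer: -22585/3 ≈ -7528.3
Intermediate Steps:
q(W) = 1/(-1 + W)
M(l, J) = 6 + l² (M(l, J) = l² + 6 = 6 + l²)
o = 2135/3 (o = 21*(34 + 1/(-1 - 8)) = 21*(34 + 1/(-9)) = 21*(34 - ⅑) = 21*(305/9) = 2135/3 ≈ 711.67)
(o + (-12449 - 4255)) + (22 + M(8, -2))² = (2135/3 + (-12449 - 4255)) + (22 + (6 + 8²))² = (2135/3 - 16704) + (22 + (6 + 64))² = -47977/3 + (22 + 70)² = -47977/3 + 92² = -47977/3 + 8464 = -22585/3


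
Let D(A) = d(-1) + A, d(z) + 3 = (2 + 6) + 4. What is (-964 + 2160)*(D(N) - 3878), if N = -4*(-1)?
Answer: -4622540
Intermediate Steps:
d(z) = 9 (d(z) = -3 + ((2 + 6) + 4) = -3 + (8 + 4) = -3 + 12 = 9)
N = 4
D(A) = 9 + A
(-964 + 2160)*(D(N) - 3878) = (-964 + 2160)*((9 + 4) - 3878) = 1196*(13 - 3878) = 1196*(-3865) = -4622540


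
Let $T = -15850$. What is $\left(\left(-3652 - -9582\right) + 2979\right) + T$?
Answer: $-6941$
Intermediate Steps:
$\left(\left(-3652 - -9582\right) + 2979\right) + T = \left(\left(-3652 - -9582\right) + 2979\right) - 15850 = \left(\left(-3652 + 9582\right) + 2979\right) - 15850 = \left(5930 + 2979\right) - 15850 = 8909 - 15850 = -6941$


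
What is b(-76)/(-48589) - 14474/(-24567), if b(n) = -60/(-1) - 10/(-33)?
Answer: 7719752936/13130545593 ≈ 0.58792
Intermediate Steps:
b(n) = 1990/33 (b(n) = -60*(-1) - 10*(-1/33) = 60 + 10/33 = 1990/33)
b(-76)/(-48589) - 14474/(-24567) = (1990/33)/(-48589) - 14474/(-24567) = (1990/33)*(-1/48589) - 14474*(-1/24567) = -1990/1603437 + 14474/24567 = 7719752936/13130545593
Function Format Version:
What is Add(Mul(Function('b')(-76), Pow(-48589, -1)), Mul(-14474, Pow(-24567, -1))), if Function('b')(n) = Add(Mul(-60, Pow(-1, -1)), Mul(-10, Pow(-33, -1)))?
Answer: Rational(7719752936, 13130545593) ≈ 0.58792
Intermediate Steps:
Function('b')(n) = Rational(1990, 33) (Function('b')(n) = Add(Mul(-60, -1), Mul(-10, Rational(-1, 33))) = Add(60, Rational(10, 33)) = Rational(1990, 33))
Add(Mul(Function('b')(-76), Pow(-48589, -1)), Mul(-14474, Pow(-24567, -1))) = Add(Mul(Rational(1990, 33), Pow(-48589, -1)), Mul(-14474, Pow(-24567, -1))) = Add(Mul(Rational(1990, 33), Rational(-1, 48589)), Mul(-14474, Rational(-1, 24567))) = Add(Rational(-1990, 1603437), Rational(14474, 24567)) = Rational(7719752936, 13130545593)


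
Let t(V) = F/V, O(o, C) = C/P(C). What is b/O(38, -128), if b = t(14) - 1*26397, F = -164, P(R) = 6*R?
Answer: -1109166/7 ≈ -1.5845e+5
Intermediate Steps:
O(o, C) = ⅙ (O(o, C) = C/((6*C)) = C*(1/(6*C)) = ⅙)
t(V) = -164/V
b = -184861/7 (b = -164/14 - 1*26397 = -164*1/14 - 26397 = -82/7 - 26397 = -184861/7 ≈ -26409.)
b/O(38, -128) = -184861/(7*⅙) = -184861/7*6 = -1109166/7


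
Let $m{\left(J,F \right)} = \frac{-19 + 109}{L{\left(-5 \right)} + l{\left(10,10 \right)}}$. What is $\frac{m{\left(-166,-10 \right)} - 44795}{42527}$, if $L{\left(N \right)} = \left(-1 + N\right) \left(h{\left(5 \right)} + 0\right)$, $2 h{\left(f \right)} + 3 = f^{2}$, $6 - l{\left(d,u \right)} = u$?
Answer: $- \frac{313574}{297689} \approx -1.0534$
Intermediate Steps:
$l{\left(d,u \right)} = 6 - u$
$h{\left(f \right)} = - \frac{3}{2} + \frac{f^{2}}{2}$
$L{\left(N \right)} = -11 + 11 N$ ($L{\left(N \right)} = \left(-1 + N\right) \left(\left(- \frac{3}{2} + \frac{5^{2}}{2}\right) + 0\right) = \left(-1 + N\right) \left(\left(- \frac{3}{2} + \frac{1}{2} \cdot 25\right) + 0\right) = \left(-1 + N\right) \left(\left(- \frac{3}{2} + \frac{25}{2}\right) + 0\right) = \left(-1 + N\right) \left(11 + 0\right) = \left(-1 + N\right) 11 = -11 + 11 N$)
$m{\left(J,F \right)} = - \frac{9}{7}$ ($m{\left(J,F \right)} = \frac{-19 + 109}{\left(-11 + 11 \left(-5\right)\right) + \left(6 - 10\right)} = \frac{90}{\left(-11 - 55\right) + \left(6 - 10\right)} = \frac{90}{-66 - 4} = \frac{90}{-70} = 90 \left(- \frac{1}{70}\right) = - \frac{9}{7}$)
$\frac{m{\left(-166,-10 \right)} - 44795}{42527} = \frac{- \frac{9}{7} - 44795}{42527} = \left(- \frac{313574}{7}\right) \frac{1}{42527} = - \frac{313574}{297689}$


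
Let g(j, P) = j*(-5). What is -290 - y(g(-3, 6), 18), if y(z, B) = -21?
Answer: -269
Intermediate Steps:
g(j, P) = -5*j
-290 - y(g(-3, 6), 18) = -290 - 1*(-21) = -290 + 21 = -269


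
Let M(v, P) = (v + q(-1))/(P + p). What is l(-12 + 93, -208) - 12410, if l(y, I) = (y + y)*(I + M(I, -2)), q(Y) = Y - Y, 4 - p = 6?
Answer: -37682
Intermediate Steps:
p = -2 (p = 4 - 1*6 = 4 - 6 = -2)
q(Y) = 0
M(v, P) = v/(-2 + P) (M(v, P) = (v + 0)/(P - 2) = v/(-2 + P))
l(y, I) = 3*I*y/2 (l(y, I) = (y + y)*(I + I/(-2 - 2)) = (2*y)*(I + I/(-4)) = (2*y)*(I + I*(-¼)) = (2*y)*(I - I/4) = (2*y)*(3*I/4) = 3*I*y/2)
l(-12 + 93, -208) - 12410 = (3/2)*(-208)*(-12 + 93) - 12410 = (3/2)*(-208)*81 - 12410 = -25272 - 12410 = -37682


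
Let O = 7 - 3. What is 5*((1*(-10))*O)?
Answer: -200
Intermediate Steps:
O = 4
5*((1*(-10))*O) = 5*((1*(-10))*4) = 5*(-10*4) = 5*(-40) = -200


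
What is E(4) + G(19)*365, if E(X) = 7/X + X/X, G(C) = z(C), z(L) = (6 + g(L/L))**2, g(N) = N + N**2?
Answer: 93451/4 ≈ 23363.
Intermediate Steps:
z(L) = 64 (z(L) = (6 + (L/L)*(1 + L/L))**2 = (6 + 1*(1 + 1))**2 = (6 + 1*2)**2 = (6 + 2)**2 = 8**2 = 64)
G(C) = 64
E(X) = 1 + 7/X (E(X) = 7/X + 1 = 1 + 7/X)
E(4) + G(19)*365 = (7 + 4)/4 + 64*365 = (1/4)*11 + 23360 = 11/4 + 23360 = 93451/4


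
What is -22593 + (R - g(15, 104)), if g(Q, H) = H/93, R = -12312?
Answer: -3246269/93 ≈ -34906.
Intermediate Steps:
g(Q, H) = H/93 (g(Q, H) = H*(1/93) = H/93)
-22593 + (R - g(15, 104)) = -22593 + (-12312 - 104/93) = -22593 - 1145120/93 = -3246269/93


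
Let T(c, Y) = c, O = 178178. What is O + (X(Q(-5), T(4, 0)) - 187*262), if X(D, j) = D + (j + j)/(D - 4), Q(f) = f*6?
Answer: 2195614/17 ≈ 1.2915e+5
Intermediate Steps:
Q(f) = 6*f
X(D, j) = D + 2*j/(-4 + D) (X(D, j) = D + (2*j)/(-4 + D) = D + 2*j/(-4 + D))
O + (X(Q(-5), T(4, 0)) - 187*262) = 178178 + (((6*(-5))² - 24*(-5) + 2*4)/(-4 + 6*(-5)) - 187*262) = 178178 + (((-30)² - 4*(-30) + 8)/(-4 - 30) - 48994) = 178178 + ((900 + 120 + 8)/(-34) - 48994) = 178178 + (-1/34*1028 - 48994) = 178178 + (-514/17 - 48994) = 178178 - 833412/17 = 2195614/17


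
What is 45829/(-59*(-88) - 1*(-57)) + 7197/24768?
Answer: 390956575/43335744 ≈ 9.0216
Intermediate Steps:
45829/(-59*(-88) - 1*(-57)) + 7197/24768 = 45829/(5192 + 57) + 7197*(1/24768) = 45829/5249 + 2399/8256 = 390956575/43335744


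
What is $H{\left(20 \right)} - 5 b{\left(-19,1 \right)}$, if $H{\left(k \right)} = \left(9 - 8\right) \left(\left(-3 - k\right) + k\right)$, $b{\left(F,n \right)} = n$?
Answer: $-8$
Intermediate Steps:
$H{\left(k \right)} = -3$ ($H{\left(k \right)} = 1 \left(-3\right) = -3$)
$H{\left(20 \right)} - 5 b{\left(-19,1 \right)} = -3 - 5 = -8$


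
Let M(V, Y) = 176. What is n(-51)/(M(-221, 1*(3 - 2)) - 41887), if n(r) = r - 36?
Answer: 87/41711 ≈ 0.0020858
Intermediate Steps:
n(r) = -36 + r
n(-51)/(M(-221, 1*(3 - 2)) - 41887) = (-36 - 51)/(176 - 41887) = -87/(-41711) = -87*(-1/41711) = 87/41711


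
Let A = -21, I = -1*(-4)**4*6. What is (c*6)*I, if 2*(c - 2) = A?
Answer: 78336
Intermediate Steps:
I = -1536 (I = -1*256*6 = -256*6 = -1536)
c = -17/2 (c = 2 + (1/2)*(-21) = 2 - 21/2 = -17/2 ≈ -8.5000)
(c*6)*I = -17/2*6*(-1536) = -51*(-1536) = 78336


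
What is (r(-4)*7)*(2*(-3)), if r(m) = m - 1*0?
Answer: 168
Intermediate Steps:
r(m) = m (r(m) = m + 0 = m)
(r(-4)*7)*(2*(-3)) = (-4*7)*(2*(-3)) = -28*(-6) = 168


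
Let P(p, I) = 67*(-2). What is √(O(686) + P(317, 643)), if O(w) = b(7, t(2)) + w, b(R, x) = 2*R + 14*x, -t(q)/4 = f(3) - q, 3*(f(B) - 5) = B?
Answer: 3*√38 ≈ 18.493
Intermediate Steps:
f(B) = 5 + B/3
t(q) = -24 + 4*q (t(q) = -4*((5 + (⅓)*3) - q) = -4*((5 + 1) - q) = -4*(6 - q) = -24 + 4*q)
P(p, I) = -134
O(w) = -210 + w (O(w) = (2*7 + 14*(-24 + 4*2)) + w = (14 + 14*(-24 + 8)) + w = (14 + 14*(-16)) + w = (14 - 224) + w = -210 + w)
√(O(686) + P(317, 643)) = √((-210 + 686) - 134) = √(476 - 134) = √342 = 3*√38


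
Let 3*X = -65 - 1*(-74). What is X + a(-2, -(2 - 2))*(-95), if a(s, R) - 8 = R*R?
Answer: -757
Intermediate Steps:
a(s, R) = 8 + R² (a(s, R) = 8 + R*R = 8 + R²)
X = 3 (X = (-65 - 1*(-74))/3 = (-65 + 74)/3 = (⅓)*9 = 3)
X + a(-2, -(2 - 2))*(-95) = 3 + (8 + (-(2 - 2))²)*(-95) = 3 + (8 + (-1*0)²)*(-95) = 3 + (8 + 0²)*(-95) = 3 + (8 + 0)*(-95) = 3 + 8*(-95) = 3 - 760 = -757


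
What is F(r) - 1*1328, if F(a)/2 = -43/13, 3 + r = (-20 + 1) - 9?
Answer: -17350/13 ≈ -1334.6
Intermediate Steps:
r = -31 (r = -3 + ((-20 + 1) - 9) = -3 + (-19 - 9) = -3 - 28 = -31)
F(a) = -86/13 (F(a) = 2*(-43/13) = -86/13)
F(r) - 1*1328 = -86/13 - 1*1328 = -86/13 - 1328 = -17350/13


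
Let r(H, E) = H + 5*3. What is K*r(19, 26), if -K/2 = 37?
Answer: -2516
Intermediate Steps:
r(H, E) = 15 + H (r(H, E) = H + 15 = 15 + H)
K = -74 (K = -2*37 = -74)
K*r(19, 26) = -74*(15 + 19) = -74*34 = -2516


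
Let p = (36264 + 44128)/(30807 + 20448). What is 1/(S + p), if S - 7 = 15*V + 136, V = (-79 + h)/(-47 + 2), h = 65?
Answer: 51255/7649047 ≈ 0.0067008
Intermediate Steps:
V = 14/45 (V = (-79 + 65)/(-47 + 2) = -14/(-45) = -14*(-1/45) = 14/45 ≈ 0.31111)
S = 443/3 (S = 7 + (15*(14/45) + 136) = 7 + (14/3 + 136) = 7 + 422/3 = 443/3 ≈ 147.67)
p = 80392/51255 ≈ 1.5685
1/(S + p) = 1/(443/3 + 80392/51255) = 1/(7649047/51255) = 51255/7649047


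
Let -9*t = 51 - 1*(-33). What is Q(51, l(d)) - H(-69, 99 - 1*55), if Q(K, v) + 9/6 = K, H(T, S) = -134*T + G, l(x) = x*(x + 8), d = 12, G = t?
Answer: -55123/6 ≈ -9187.2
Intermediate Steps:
t = -28/3 (t = -(51 - 1*(-33))/9 = -(51 + 33)/9 = -⅑*84 = -28/3 ≈ -9.3333)
G = -28/3 ≈ -9.3333
l(x) = x*(8 + x)
H(T, S) = -28/3 - 134*T (H(T, S) = -134*T - 28/3 = -28/3 - 134*T)
Q(K, v) = -3/2 + K
Q(51, l(d)) - H(-69, 99 - 1*55) = (-3/2 + 51) - (-28/3 - 134*(-69)) = 99/2 - (-28/3 + 9246) = 99/2 - 1*27710/3 = 99/2 - 27710/3 = -55123/6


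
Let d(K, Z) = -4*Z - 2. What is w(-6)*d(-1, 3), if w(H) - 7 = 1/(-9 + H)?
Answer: -1456/15 ≈ -97.067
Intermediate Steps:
d(K, Z) = -2 - 4*Z
w(H) = 7 + 1/(-9 + H)
w(-6)*d(-1, 3) = ((-62 + 7*(-6))/(-9 - 6))*(-2 - 4*3) = ((-62 - 42)/(-15))*(-2 - 12) = -1/15*(-104)*(-14) = (104/15)*(-14) = -1456/15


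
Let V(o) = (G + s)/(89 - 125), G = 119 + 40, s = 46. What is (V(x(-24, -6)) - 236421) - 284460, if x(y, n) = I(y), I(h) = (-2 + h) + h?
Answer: -18751921/36 ≈ -5.2089e+5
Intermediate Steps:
I(h) = -2 + 2*h
x(y, n) = -2 + 2*y
G = 159
V(o) = -205/36 (V(o) = (159 + 46)/(89 - 125) = 205/(-36) = 205*(-1/36) = -205/36)
(V(x(-24, -6)) - 236421) - 284460 = (-205/36 - 236421) - 284460 = -8511361/36 - 284460 = -18751921/36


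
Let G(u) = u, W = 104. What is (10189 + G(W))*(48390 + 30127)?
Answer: 808175481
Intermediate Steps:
(10189 + G(W))*(48390 + 30127) = (10189 + 104)*(48390 + 30127) = 10293*78517 = 808175481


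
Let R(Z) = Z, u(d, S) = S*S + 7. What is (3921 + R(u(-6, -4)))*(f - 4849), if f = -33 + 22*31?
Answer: -16564800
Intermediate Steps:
u(d, S) = 7 + S**2 (u(d, S) = S**2 + 7 = 7 + S**2)
f = 649 (f = -33 + 682 = 649)
(3921 + R(u(-6, -4)))*(f - 4849) = (3921 + (7 + (-4)**2))*(649 - 4849) = (3921 + (7 + 16))*(-4200) = (3921 + 23)*(-4200) = 3944*(-4200) = -16564800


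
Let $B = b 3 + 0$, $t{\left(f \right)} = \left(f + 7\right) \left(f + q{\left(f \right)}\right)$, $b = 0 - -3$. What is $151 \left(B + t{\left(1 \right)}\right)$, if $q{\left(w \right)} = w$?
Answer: $3775$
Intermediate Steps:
$b = 3$ ($b = 0 + 3 = 3$)
$t{\left(f \right)} = 2 f \left(7 + f\right)$ ($t{\left(f \right)} = \left(f + 7\right) \left(f + f\right) = \left(7 + f\right) 2 f = 2 f \left(7 + f\right)$)
$B = 9$ ($B = 3 \cdot 3 + 0 = 9 + 0 = 9$)
$151 \left(B + t{\left(1 \right)}\right) = 151 \left(9 + 2 \cdot 1 \left(7 + 1\right)\right) = 151 \left(9 + 2 \cdot 1 \cdot 8\right) = 151 \left(9 + 16\right) = 151 \cdot 25 = 3775$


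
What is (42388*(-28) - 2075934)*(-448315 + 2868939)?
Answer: -7898007145952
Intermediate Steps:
(42388*(-28) - 2075934)*(-448315 + 2868939) = (-1186864 - 2075934)*2420624 = -3262798*2420624 = -7898007145952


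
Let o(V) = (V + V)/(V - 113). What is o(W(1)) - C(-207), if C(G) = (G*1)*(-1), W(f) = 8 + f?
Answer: -10773/52 ≈ -207.17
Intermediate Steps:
o(V) = 2*V/(-113 + V) (o(V) = (2*V)/(-113 + V) = 2*V/(-113 + V))
C(G) = -G (C(G) = G*(-1) = -G)
o(W(1)) - C(-207) = 2*(8 + 1)/(-113 + (8 + 1)) - (-1)*(-207) = 2*9/(-113 + 9) - 1*207 = 2*9/(-104) - 207 = 2*9*(-1/104) - 207 = -9/52 - 207 = -10773/52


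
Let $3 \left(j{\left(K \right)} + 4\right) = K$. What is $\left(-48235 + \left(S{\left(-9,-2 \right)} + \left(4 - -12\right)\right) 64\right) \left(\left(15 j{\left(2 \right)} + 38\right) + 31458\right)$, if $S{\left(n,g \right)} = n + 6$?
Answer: $-1490634738$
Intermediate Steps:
$j{\left(K \right)} = -4 + \frac{K}{3}$
$S{\left(n,g \right)} = 6 + n$
$\left(-48235 + \left(S{\left(-9,-2 \right)} + \left(4 - -12\right)\right) 64\right) \left(\left(15 j{\left(2 \right)} + 38\right) + 31458\right) = \left(-48235 + \left(\left(6 - 9\right) + \left(4 - -12\right)\right) 64\right) \left(\left(15 \left(-4 + \frac{1}{3} \cdot 2\right) + 38\right) + 31458\right) = \left(-48235 + \left(-3 + \left(4 + 12\right)\right) 64\right) \left(\left(15 \left(-4 + \frac{2}{3}\right) + 38\right) + 31458\right) = \left(-48235 + \left(-3 + 16\right) 64\right) \left(\left(15 \left(- \frac{10}{3}\right) + 38\right) + 31458\right) = \left(-48235 + 13 \cdot 64\right) \left(\left(-50 + 38\right) + 31458\right) = \left(-48235 + 832\right) \left(-12 + 31458\right) = \left(-47403\right) 31446 = -1490634738$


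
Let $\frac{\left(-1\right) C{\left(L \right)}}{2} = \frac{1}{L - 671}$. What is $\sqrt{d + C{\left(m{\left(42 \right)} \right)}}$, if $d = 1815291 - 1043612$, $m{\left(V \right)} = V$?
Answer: $\frac{\sqrt{305307852497}}{629} \approx 878.45$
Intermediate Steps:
$d = 771679$
$C{\left(L \right)} = - \frac{2}{-671 + L}$ ($C{\left(L \right)} = - \frac{2}{L - 671} = - \frac{2}{-671 + L}$)
$\sqrt{d + C{\left(m{\left(42 \right)} \right)}} = \sqrt{771679 - \frac{2}{-671 + 42}} = \sqrt{771679 - \frac{2}{-629}} = \sqrt{771679 - - \frac{2}{629}} = \sqrt{771679 + \frac{2}{629}} = \sqrt{\frac{485386093}{629}} = \frac{\sqrt{305307852497}}{629}$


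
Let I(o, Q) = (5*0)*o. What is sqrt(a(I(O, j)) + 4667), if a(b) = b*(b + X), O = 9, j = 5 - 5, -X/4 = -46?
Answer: sqrt(4667) ≈ 68.315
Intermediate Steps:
X = 184 (X = -4*(-46) = 184)
j = 0
I(o, Q) = 0 (I(o, Q) = 0*o = 0)
a(b) = b*(184 + b) (a(b) = b*(b + 184) = b*(184 + b))
sqrt(a(I(O, j)) + 4667) = sqrt(0*(184 + 0) + 4667) = sqrt(0*184 + 4667) = sqrt(0 + 4667) = sqrt(4667)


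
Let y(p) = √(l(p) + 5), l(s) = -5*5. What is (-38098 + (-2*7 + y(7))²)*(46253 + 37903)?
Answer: -3191363832 - 4712736*I*√5 ≈ -3.1914e+9 - 1.0538e+7*I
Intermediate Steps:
l(s) = -25
y(p) = 2*I*√5 (y(p) = √(-25 + 5) = √(-20) = 2*I*√5)
(-38098 + (-2*7 + y(7))²)*(46253 + 37903) = (-38098 + (-2*7 + 2*I*√5)²)*(46253 + 37903) = (-38098 + (-14 + 2*I*√5)²)*84156 = -3206175288 + 84156*(-14 + 2*I*√5)²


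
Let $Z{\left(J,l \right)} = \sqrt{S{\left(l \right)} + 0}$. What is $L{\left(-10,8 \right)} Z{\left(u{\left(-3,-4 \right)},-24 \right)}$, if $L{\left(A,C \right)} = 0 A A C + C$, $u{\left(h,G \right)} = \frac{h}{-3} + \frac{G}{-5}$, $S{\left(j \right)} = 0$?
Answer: $0$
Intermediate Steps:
$u{\left(h,G \right)} = - \frac{h}{3} - \frac{G}{5}$ ($u{\left(h,G \right)} = h \left(- \frac{1}{3}\right) + G \left(- \frac{1}{5}\right) = - \frac{h}{3} - \frac{G}{5}$)
$Z{\left(J,l \right)} = 0$ ($Z{\left(J,l \right)} = \sqrt{0 + 0} = \sqrt{0} = 0$)
$L{\left(A,C \right)} = C$ ($L{\left(A,C \right)} = 0 A C + C = 0 C + C = 0 + C = C$)
$L{\left(-10,8 \right)} Z{\left(u{\left(-3,-4 \right)},-24 \right)} = 8 \cdot 0 = 0$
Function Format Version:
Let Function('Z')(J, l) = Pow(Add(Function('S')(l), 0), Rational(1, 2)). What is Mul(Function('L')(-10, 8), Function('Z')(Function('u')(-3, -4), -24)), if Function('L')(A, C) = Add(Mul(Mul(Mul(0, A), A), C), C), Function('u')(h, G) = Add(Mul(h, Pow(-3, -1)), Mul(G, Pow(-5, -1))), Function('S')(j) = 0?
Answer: 0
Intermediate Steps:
Function('u')(h, G) = Add(Mul(Rational(-1, 3), h), Mul(Rational(-1, 5), G)) (Function('u')(h, G) = Add(Mul(h, Rational(-1, 3)), Mul(G, Rational(-1, 5))) = Add(Mul(Rational(-1, 3), h), Mul(Rational(-1, 5), G)))
Function('Z')(J, l) = 0 (Function('Z')(J, l) = Pow(Add(0, 0), Rational(1, 2)) = Pow(0, Rational(1, 2)) = 0)
Function('L')(A, C) = C (Function('L')(A, C) = Add(Mul(Mul(0, A), C), C) = Add(Mul(0, C), C) = Add(0, C) = C)
Mul(Function('L')(-10, 8), Function('Z')(Function('u')(-3, -4), -24)) = Mul(8, 0) = 0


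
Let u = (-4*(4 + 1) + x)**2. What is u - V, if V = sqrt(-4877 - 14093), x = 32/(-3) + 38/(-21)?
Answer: 465124/441 - I*sqrt(18970) ≈ 1054.7 - 137.73*I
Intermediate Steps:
x = -262/21 (x = 32*(-1/3) + 38*(-1/21) = -32/3 - 38/21 = -262/21 ≈ -12.476)
V = I*sqrt(18970) (V = sqrt(-18970) = I*sqrt(18970) ≈ 137.73*I)
u = 465124/441 (u = (-4*(4 + 1) - 262/21)**2 = (-4*5 - 262/21)**2 = (-20 - 262/21)**2 = (-682/21)**2 = 465124/441 ≈ 1054.7)
u - V = 465124/441 - I*sqrt(18970)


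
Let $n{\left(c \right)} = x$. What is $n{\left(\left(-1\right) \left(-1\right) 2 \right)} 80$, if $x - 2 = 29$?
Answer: $2480$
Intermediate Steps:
$x = 31$ ($x = 2 + 29 = 31$)
$n{\left(c \right)} = 31$
$n{\left(\left(-1\right) \left(-1\right) 2 \right)} 80 = 31 \cdot 80 = 2480$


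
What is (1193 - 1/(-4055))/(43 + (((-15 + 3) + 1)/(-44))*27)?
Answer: 19350464/806945 ≈ 23.980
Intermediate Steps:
(1193 - 1/(-4055))/(43 + (((-15 + 3) + 1)/(-44))*27) = (1193 - 1*(-1/4055))/(43 + ((-12 + 1)*(-1/44))*27) = (1193 + 1/4055)/(43 - 11*(-1/44)*27) = 4837616/(4055*(43 + (1/4)*27)) = 4837616/(4055*(43 + 27/4)) = 4837616/(4055*(199/4)) = (4837616/4055)*(4/199) = 19350464/806945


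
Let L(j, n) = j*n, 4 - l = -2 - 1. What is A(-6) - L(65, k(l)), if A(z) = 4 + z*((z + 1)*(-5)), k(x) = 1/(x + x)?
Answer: -2109/14 ≈ -150.64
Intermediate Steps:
l = 7 (l = 4 - (-2 - 1) = 4 - 1*(-3) = 4 + 3 = 7)
k(x) = 1/(2*x)
A(z) = 4 + z*(-5 - 5*z) (A(z) = 4 + z*((1 + z)*(-5)) = 4 + z*(-5 - 5*z))
A(-6) - L(65, k(l)) = (4 - 5*(-6) - 5*(-6)**2) - 65*(1/2)/7 = (4 + 30 - 5*36) - 65*(1/2)*(1/7) = (4 + 30 - 180) - 65/14 = -146 - 1*65/14 = -146 - 65/14 = -2109/14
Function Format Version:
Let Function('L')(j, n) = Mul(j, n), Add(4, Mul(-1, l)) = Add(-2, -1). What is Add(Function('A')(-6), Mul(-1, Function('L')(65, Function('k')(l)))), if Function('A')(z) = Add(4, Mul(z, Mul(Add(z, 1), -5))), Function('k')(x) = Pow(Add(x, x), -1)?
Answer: Rational(-2109, 14) ≈ -150.64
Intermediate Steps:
l = 7 (l = Add(4, Mul(-1, Add(-2, -1))) = Add(4, Mul(-1, -3)) = Add(4, 3) = 7)
Function('k')(x) = Mul(Rational(1, 2), Pow(x, -1)) (Function('k')(x) = Pow(Mul(2, x), -1) = Mul(Rational(1, 2), Pow(x, -1)))
Function('A')(z) = Add(4, Mul(z, Add(-5, Mul(-5, z)))) (Function('A')(z) = Add(4, Mul(z, Mul(Add(1, z), -5))) = Add(4, Mul(z, Add(-5, Mul(-5, z)))))
Add(Function('A')(-6), Mul(-1, Function('L')(65, Function('k')(l)))) = Add(Add(4, Mul(-5, -6), Mul(-5, Pow(-6, 2))), Mul(-1, Mul(65, Mul(Rational(1, 2), Pow(7, -1))))) = Add(Add(4, 30, Mul(-5, 36)), Mul(-1, Mul(65, Mul(Rational(1, 2), Rational(1, 7))))) = Add(Add(4, 30, -180), Mul(-1, Mul(65, Rational(1, 14)))) = Add(-146, Mul(-1, Rational(65, 14))) = Add(-146, Rational(-65, 14)) = Rational(-2109, 14)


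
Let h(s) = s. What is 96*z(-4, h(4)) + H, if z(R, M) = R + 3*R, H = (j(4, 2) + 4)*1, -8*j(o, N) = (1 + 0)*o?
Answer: -3065/2 ≈ -1532.5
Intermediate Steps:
j(o, N) = -o/8 (j(o, N) = -(1 + 0)*o/8 = -o/8)
H = 7/2 (H = (-⅛*4 + 4)*1 = (-½ + 4)*1 = (7/2)*1 = 7/2 ≈ 3.5000)
z(R, M) = 4*R
96*z(-4, h(4)) + H = 96*(4*(-4)) + 7/2 = 96*(-16) + 7/2 = -1536 + 7/2 = -3065/2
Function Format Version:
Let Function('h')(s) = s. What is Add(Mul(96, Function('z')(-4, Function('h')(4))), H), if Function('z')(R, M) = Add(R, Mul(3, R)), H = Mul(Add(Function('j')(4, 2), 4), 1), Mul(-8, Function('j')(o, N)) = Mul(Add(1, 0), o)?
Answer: Rational(-3065, 2) ≈ -1532.5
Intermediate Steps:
Function('j')(o, N) = Mul(Rational(-1, 8), o) (Function('j')(o, N) = Mul(Rational(-1, 8), Mul(Add(1, 0), o)) = Mul(Rational(-1, 8), Mul(1, o)) = Mul(Rational(-1, 8), o))
H = Rational(7, 2) (H = Mul(Add(Mul(Rational(-1, 8), 4), 4), 1) = Mul(Add(Rational(-1, 2), 4), 1) = Mul(Rational(7, 2), 1) = Rational(7, 2) ≈ 3.5000)
Function('z')(R, M) = Mul(4, R)
Add(Mul(96, Function('z')(-4, Function('h')(4))), H) = Add(Mul(96, Mul(4, -4)), Rational(7, 2)) = Add(Mul(96, -16), Rational(7, 2)) = Add(-1536, Rational(7, 2)) = Rational(-3065, 2)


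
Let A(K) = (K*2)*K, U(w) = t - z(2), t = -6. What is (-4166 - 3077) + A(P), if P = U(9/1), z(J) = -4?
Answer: -7235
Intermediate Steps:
U(w) = -2 (U(w) = -6 - 1*(-4) = -6 + 4 = -2)
P = -2
A(K) = 2*K² (A(K) = (2*K)*K = 2*K²)
(-4166 - 3077) + A(P) = (-4166 - 3077) + 2*(-2)² = -7243 + 2*4 = -7243 + 8 = -7235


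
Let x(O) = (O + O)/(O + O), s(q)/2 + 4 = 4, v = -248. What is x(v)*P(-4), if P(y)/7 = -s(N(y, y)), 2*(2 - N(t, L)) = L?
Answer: 0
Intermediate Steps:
N(t, L) = 2 - L/2
s(q) = 0 (s(q) = -8 + 2*4 = -8 + 8 = 0)
x(O) = 1 (x(O) = (2*O)/((2*O)) = (2*O)*(1/(2*O)) = 1)
P(y) = 0 (P(y) = 7*(-1*0) = 7*0 = 0)
x(v)*P(-4) = 1*0 = 0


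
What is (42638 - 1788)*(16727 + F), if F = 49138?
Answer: 2690585250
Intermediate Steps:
(42638 - 1788)*(16727 + F) = (42638 - 1788)*(16727 + 49138) = 40850*65865 = 2690585250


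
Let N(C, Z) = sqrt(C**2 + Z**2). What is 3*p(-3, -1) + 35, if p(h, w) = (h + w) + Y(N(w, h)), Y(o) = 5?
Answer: 38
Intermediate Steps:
p(h, w) = 5 + h + w (p(h, w) = (h + w) + 5 = 5 + h + w)
3*p(-3, -1) + 35 = 3*(5 - 3 - 1) + 35 = 3*1 + 35 = 3 + 35 = 38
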